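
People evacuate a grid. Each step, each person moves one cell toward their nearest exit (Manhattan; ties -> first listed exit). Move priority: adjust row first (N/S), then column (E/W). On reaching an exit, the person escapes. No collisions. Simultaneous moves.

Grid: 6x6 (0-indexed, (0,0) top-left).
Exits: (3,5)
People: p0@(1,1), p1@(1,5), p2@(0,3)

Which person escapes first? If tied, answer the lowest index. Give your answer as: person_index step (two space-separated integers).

Step 1: p0:(1,1)->(2,1) | p1:(1,5)->(2,5) | p2:(0,3)->(1,3)
Step 2: p0:(2,1)->(3,1) | p1:(2,5)->(3,5)->EXIT | p2:(1,3)->(2,3)
Step 3: p0:(3,1)->(3,2) | p1:escaped | p2:(2,3)->(3,3)
Step 4: p0:(3,2)->(3,3) | p1:escaped | p2:(3,3)->(3,4)
Step 5: p0:(3,3)->(3,4) | p1:escaped | p2:(3,4)->(3,5)->EXIT
Step 6: p0:(3,4)->(3,5)->EXIT | p1:escaped | p2:escaped
Exit steps: [6, 2, 5]
First to escape: p1 at step 2

Answer: 1 2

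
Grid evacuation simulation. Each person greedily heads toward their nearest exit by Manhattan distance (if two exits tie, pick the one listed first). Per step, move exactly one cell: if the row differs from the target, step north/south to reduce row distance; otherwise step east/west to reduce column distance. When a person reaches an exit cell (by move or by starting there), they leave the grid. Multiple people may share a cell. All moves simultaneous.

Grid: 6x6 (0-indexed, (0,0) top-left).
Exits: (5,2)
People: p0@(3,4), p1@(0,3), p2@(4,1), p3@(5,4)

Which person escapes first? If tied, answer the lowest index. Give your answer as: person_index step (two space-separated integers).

Answer: 2 2

Derivation:
Step 1: p0:(3,4)->(4,4) | p1:(0,3)->(1,3) | p2:(4,1)->(5,1) | p3:(5,4)->(5,3)
Step 2: p0:(4,4)->(5,4) | p1:(1,3)->(2,3) | p2:(5,1)->(5,2)->EXIT | p3:(5,3)->(5,2)->EXIT
Step 3: p0:(5,4)->(5,3) | p1:(2,3)->(3,3) | p2:escaped | p3:escaped
Step 4: p0:(5,3)->(5,2)->EXIT | p1:(3,3)->(4,3) | p2:escaped | p3:escaped
Step 5: p0:escaped | p1:(4,3)->(5,3) | p2:escaped | p3:escaped
Step 6: p0:escaped | p1:(5,3)->(5,2)->EXIT | p2:escaped | p3:escaped
Exit steps: [4, 6, 2, 2]
First to escape: p2 at step 2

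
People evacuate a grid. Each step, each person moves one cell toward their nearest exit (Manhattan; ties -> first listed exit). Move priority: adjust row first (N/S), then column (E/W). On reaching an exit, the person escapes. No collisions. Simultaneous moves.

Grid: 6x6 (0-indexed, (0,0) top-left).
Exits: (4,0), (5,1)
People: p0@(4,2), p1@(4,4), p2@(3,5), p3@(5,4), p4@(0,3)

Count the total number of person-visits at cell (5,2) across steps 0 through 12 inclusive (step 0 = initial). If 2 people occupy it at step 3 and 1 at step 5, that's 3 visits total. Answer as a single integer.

Answer: 1

Derivation:
Step 0: p0@(4,2) p1@(4,4) p2@(3,5) p3@(5,4) p4@(0,3) -> at (5,2): 0 [-], cum=0
Step 1: p0@(4,1) p1@(4,3) p2@(4,5) p3@(5,3) p4@(1,3) -> at (5,2): 0 [-], cum=0
Step 2: p0@ESC p1@(4,2) p2@(4,4) p3@(5,2) p4@(2,3) -> at (5,2): 1 [p3], cum=1
Step 3: p0@ESC p1@(4,1) p2@(4,3) p3@ESC p4@(3,3) -> at (5,2): 0 [-], cum=1
Step 4: p0@ESC p1@ESC p2@(4,2) p3@ESC p4@(4,3) -> at (5,2): 0 [-], cum=1
Step 5: p0@ESC p1@ESC p2@(4,1) p3@ESC p4@(4,2) -> at (5,2): 0 [-], cum=1
Step 6: p0@ESC p1@ESC p2@ESC p3@ESC p4@(4,1) -> at (5,2): 0 [-], cum=1
Step 7: p0@ESC p1@ESC p2@ESC p3@ESC p4@ESC -> at (5,2): 0 [-], cum=1
Total visits = 1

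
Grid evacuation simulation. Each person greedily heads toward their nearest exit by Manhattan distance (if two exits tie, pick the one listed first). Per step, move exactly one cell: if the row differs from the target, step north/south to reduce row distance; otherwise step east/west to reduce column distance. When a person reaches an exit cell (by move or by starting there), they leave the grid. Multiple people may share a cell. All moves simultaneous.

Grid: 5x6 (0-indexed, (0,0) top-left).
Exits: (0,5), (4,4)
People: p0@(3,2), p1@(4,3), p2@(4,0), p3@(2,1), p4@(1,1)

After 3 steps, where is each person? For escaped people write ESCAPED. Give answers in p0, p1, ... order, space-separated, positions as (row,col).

Step 1: p0:(3,2)->(4,2) | p1:(4,3)->(4,4)->EXIT | p2:(4,0)->(4,1) | p3:(2,1)->(3,1) | p4:(1,1)->(0,1)
Step 2: p0:(4,2)->(4,3) | p1:escaped | p2:(4,1)->(4,2) | p3:(3,1)->(4,1) | p4:(0,1)->(0,2)
Step 3: p0:(4,3)->(4,4)->EXIT | p1:escaped | p2:(4,2)->(4,3) | p3:(4,1)->(4,2) | p4:(0,2)->(0,3)

ESCAPED ESCAPED (4,3) (4,2) (0,3)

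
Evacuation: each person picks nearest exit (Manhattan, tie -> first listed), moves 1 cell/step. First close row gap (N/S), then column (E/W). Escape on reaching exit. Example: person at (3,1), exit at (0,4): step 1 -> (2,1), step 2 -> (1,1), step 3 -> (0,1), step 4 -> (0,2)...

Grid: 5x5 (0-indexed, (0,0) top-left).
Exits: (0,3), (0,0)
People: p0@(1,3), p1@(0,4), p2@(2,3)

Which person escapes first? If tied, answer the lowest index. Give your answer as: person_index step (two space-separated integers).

Step 1: p0:(1,3)->(0,3)->EXIT | p1:(0,4)->(0,3)->EXIT | p2:(2,3)->(1,3)
Step 2: p0:escaped | p1:escaped | p2:(1,3)->(0,3)->EXIT
Exit steps: [1, 1, 2]
First to escape: p0 at step 1

Answer: 0 1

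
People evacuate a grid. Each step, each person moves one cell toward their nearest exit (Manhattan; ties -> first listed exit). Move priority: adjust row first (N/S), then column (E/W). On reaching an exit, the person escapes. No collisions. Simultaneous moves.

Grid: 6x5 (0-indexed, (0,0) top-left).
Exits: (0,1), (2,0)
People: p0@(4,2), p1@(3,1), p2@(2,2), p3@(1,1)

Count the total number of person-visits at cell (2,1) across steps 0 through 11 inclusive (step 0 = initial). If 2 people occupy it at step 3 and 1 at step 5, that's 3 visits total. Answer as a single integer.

Step 0: p0@(4,2) p1@(3,1) p2@(2,2) p3@(1,1) -> at (2,1): 0 [-], cum=0
Step 1: p0@(3,2) p1@(2,1) p2@(2,1) p3@ESC -> at (2,1): 2 [p1,p2], cum=2
Step 2: p0@(2,2) p1@ESC p2@ESC p3@ESC -> at (2,1): 0 [-], cum=2
Step 3: p0@(2,1) p1@ESC p2@ESC p3@ESC -> at (2,1): 1 [p0], cum=3
Step 4: p0@ESC p1@ESC p2@ESC p3@ESC -> at (2,1): 0 [-], cum=3
Total visits = 3

Answer: 3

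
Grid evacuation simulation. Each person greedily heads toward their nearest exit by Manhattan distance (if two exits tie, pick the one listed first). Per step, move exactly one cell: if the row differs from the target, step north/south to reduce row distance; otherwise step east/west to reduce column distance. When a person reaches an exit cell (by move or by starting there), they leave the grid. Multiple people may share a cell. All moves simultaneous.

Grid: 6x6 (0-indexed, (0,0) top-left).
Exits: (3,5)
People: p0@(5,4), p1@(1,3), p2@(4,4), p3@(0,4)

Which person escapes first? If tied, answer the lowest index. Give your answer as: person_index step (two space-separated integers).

Step 1: p0:(5,4)->(4,4) | p1:(1,3)->(2,3) | p2:(4,4)->(3,4) | p3:(0,4)->(1,4)
Step 2: p0:(4,4)->(3,4) | p1:(2,3)->(3,3) | p2:(3,4)->(3,5)->EXIT | p3:(1,4)->(2,4)
Step 3: p0:(3,4)->(3,5)->EXIT | p1:(3,3)->(3,4) | p2:escaped | p3:(2,4)->(3,4)
Step 4: p0:escaped | p1:(3,4)->(3,5)->EXIT | p2:escaped | p3:(3,4)->(3,5)->EXIT
Exit steps: [3, 4, 2, 4]
First to escape: p2 at step 2

Answer: 2 2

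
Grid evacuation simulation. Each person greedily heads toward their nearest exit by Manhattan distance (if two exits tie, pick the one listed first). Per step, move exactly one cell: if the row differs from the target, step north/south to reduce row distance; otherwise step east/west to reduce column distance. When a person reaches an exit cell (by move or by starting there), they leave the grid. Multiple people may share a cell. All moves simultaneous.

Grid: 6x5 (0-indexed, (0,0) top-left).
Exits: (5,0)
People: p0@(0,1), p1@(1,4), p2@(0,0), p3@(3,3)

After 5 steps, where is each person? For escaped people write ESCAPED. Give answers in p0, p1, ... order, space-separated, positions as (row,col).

Step 1: p0:(0,1)->(1,1) | p1:(1,4)->(2,4) | p2:(0,0)->(1,0) | p3:(3,3)->(4,3)
Step 2: p0:(1,1)->(2,1) | p1:(2,4)->(3,4) | p2:(1,0)->(2,0) | p3:(4,3)->(5,3)
Step 3: p0:(2,1)->(3,1) | p1:(3,4)->(4,4) | p2:(2,0)->(3,0) | p3:(5,3)->(5,2)
Step 4: p0:(3,1)->(4,1) | p1:(4,4)->(5,4) | p2:(3,0)->(4,0) | p3:(5,2)->(5,1)
Step 5: p0:(4,1)->(5,1) | p1:(5,4)->(5,3) | p2:(4,0)->(5,0)->EXIT | p3:(5,1)->(5,0)->EXIT

(5,1) (5,3) ESCAPED ESCAPED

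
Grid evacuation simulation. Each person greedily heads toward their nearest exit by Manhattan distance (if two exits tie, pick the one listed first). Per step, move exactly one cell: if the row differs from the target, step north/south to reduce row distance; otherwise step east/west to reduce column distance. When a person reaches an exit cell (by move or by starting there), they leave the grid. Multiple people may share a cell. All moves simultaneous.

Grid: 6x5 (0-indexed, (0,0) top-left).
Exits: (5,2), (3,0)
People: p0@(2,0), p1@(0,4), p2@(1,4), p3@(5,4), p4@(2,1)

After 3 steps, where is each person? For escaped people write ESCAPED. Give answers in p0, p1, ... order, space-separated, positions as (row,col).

Step 1: p0:(2,0)->(3,0)->EXIT | p1:(0,4)->(1,4) | p2:(1,4)->(2,4) | p3:(5,4)->(5,3) | p4:(2,1)->(3,1)
Step 2: p0:escaped | p1:(1,4)->(2,4) | p2:(2,4)->(3,4) | p3:(5,3)->(5,2)->EXIT | p4:(3,1)->(3,0)->EXIT
Step 3: p0:escaped | p1:(2,4)->(3,4) | p2:(3,4)->(4,4) | p3:escaped | p4:escaped

ESCAPED (3,4) (4,4) ESCAPED ESCAPED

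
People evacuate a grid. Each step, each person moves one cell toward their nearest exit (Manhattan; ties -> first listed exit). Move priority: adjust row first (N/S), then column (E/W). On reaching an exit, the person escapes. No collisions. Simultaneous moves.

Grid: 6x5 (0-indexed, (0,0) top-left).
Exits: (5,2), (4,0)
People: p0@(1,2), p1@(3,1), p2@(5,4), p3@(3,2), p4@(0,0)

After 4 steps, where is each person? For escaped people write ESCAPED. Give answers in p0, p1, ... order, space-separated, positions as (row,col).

Step 1: p0:(1,2)->(2,2) | p1:(3,1)->(4,1) | p2:(5,4)->(5,3) | p3:(3,2)->(4,2) | p4:(0,0)->(1,0)
Step 2: p0:(2,2)->(3,2) | p1:(4,1)->(4,0)->EXIT | p2:(5,3)->(5,2)->EXIT | p3:(4,2)->(5,2)->EXIT | p4:(1,0)->(2,0)
Step 3: p0:(3,2)->(4,2) | p1:escaped | p2:escaped | p3:escaped | p4:(2,0)->(3,0)
Step 4: p0:(4,2)->(5,2)->EXIT | p1:escaped | p2:escaped | p3:escaped | p4:(3,0)->(4,0)->EXIT

ESCAPED ESCAPED ESCAPED ESCAPED ESCAPED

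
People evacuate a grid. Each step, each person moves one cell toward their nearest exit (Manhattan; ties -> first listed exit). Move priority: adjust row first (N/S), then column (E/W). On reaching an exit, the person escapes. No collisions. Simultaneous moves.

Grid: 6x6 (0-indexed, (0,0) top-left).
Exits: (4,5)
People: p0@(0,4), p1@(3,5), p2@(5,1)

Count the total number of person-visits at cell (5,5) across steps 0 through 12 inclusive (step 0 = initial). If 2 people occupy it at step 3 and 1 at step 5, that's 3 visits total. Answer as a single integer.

Step 0: p0@(0,4) p1@(3,5) p2@(5,1) -> at (5,5): 0 [-], cum=0
Step 1: p0@(1,4) p1@ESC p2@(4,1) -> at (5,5): 0 [-], cum=0
Step 2: p0@(2,4) p1@ESC p2@(4,2) -> at (5,5): 0 [-], cum=0
Step 3: p0@(3,4) p1@ESC p2@(4,3) -> at (5,5): 0 [-], cum=0
Step 4: p0@(4,4) p1@ESC p2@(4,4) -> at (5,5): 0 [-], cum=0
Step 5: p0@ESC p1@ESC p2@ESC -> at (5,5): 0 [-], cum=0
Total visits = 0

Answer: 0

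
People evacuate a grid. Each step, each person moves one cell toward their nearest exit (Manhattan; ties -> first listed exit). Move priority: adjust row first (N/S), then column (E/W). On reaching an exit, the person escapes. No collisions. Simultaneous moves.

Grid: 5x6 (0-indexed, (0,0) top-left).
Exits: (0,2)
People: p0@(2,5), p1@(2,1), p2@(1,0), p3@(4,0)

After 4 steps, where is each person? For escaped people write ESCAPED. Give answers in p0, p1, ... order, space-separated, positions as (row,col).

Step 1: p0:(2,5)->(1,5) | p1:(2,1)->(1,1) | p2:(1,0)->(0,0) | p3:(4,0)->(3,0)
Step 2: p0:(1,5)->(0,5) | p1:(1,1)->(0,1) | p2:(0,0)->(0,1) | p3:(3,0)->(2,0)
Step 3: p0:(0,5)->(0,4) | p1:(0,1)->(0,2)->EXIT | p2:(0,1)->(0,2)->EXIT | p3:(2,0)->(1,0)
Step 4: p0:(0,4)->(0,3) | p1:escaped | p2:escaped | p3:(1,0)->(0,0)

(0,3) ESCAPED ESCAPED (0,0)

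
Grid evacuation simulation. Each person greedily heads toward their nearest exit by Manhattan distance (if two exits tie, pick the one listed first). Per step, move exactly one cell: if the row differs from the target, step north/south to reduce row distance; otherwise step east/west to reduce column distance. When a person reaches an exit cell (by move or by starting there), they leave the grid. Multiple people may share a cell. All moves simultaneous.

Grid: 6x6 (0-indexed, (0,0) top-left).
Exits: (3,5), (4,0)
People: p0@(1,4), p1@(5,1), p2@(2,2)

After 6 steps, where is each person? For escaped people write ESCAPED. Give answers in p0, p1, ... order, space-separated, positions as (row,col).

Step 1: p0:(1,4)->(2,4) | p1:(5,1)->(4,1) | p2:(2,2)->(3,2)
Step 2: p0:(2,4)->(3,4) | p1:(4,1)->(4,0)->EXIT | p2:(3,2)->(3,3)
Step 3: p0:(3,4)->(3,5)->EXIT | p1:escaped | p2:(3,3)->(3,4)
Step 4: p0:escaped | p1:escaped | p2:(3,4)->(3,5)->EXIT

ESCAPED ESCAPED ESCAPED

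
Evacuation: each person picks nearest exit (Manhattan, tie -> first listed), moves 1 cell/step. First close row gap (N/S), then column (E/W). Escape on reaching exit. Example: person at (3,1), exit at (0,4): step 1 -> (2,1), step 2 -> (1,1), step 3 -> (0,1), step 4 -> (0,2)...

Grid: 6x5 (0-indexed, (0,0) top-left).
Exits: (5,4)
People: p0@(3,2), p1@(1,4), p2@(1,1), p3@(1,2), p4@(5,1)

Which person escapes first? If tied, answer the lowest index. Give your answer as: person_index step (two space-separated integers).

Answer: 4 3

Derivation:
Step 1: p0:(3,2)->(4,2) | p1:(1,4)->(2,4) | p2:(1,1)->(2,1) | p3:(1,2)->(2,2) | p4:(5,1)->(5,2)
Step 2: p0:(4,2)->(5,2) | p1:(2,4)->(3,4) | p2:(2,1)->(3,1) | p3:(2,2)->(3,2) | p4:(5,2)->(5,3)
Step 3: p0:(5,2)->(5,3) | p1:(3,4)->(4,4) | p2:(3,1)->(4,1) | p3:(3,2)->(4,2) | p4:(5,3)->(5,4)->EXIT
Step 4: p0:(5,3)->(5,4)->EXIT | p1:(4,4)->(5,4)->EXIT | p2:(4,1)->(5,1) | p3:(4,2)->(5,2) | p4:escaped
Step 5: p0:escaped | p1:escaped | p2:(5,1)->(5,2) | p3:(5,2)->(5,3) | p4:escaped
Step 6: p0:escaped | p1:escaped | p2:(5,2)->(5,3) | p3:(5,3)->(5,4)->EXIT | p4:escaped
Step 7: p0:escaped | p1:escaped | p2:(5,3)->(5,4)->EXIT | p3:escaped | p4:escaped
Exit steps: [4, 4, 7, 6, 3]
First to escape: p4 at step 3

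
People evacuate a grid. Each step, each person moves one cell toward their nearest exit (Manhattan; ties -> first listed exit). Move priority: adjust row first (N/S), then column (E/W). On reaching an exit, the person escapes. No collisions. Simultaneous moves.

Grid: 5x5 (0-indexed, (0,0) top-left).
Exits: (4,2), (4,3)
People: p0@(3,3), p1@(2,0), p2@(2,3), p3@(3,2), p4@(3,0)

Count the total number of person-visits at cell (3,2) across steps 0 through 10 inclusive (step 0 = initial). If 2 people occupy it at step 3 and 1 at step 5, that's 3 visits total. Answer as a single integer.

Answer: 1

Derivation:
Step 0: p0@(3,3) p1@(2,0) p2@(2,3) p3@(3,2) p4@(3,0) -> at (3,2): 1 [p3], cum=1
Step 1: p0@ESC p1@(3,0) p2@(3,3) p3@ESC p4@(4,0) -> at (3,2): 0 [-], cum=1
Step 2: p0@ESC p1@(4,0) p2@ESC p3@ESC p4@(4,1) -> at (3,2): 0 [-], cum=1
Step 3: p0@ESC p1@(4,1) p2@ESC p3@ESC p4@ESC -> at (3,2): 0 [-], cum=1
Step 4: p0@ESC p1@ESC p2@ESC p3@ESC p4@ESC -> at (3,2): 0 [-], cum=1
Total visits = 1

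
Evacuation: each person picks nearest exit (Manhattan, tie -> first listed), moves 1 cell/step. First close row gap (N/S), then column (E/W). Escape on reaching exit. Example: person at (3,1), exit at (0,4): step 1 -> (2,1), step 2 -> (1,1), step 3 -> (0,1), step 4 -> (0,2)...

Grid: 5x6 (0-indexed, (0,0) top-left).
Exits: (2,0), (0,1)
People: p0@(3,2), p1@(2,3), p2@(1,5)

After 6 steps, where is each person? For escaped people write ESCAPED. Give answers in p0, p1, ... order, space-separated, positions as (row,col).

Step 1: p0:(3,2)->(2,2) | p1:(2,3)->(2,2) | p2:(1,5)->(0,5)
Step 2: p0:(2,2)->(2,1) | p1:(2,2)->(2,1) | p2:(0,5)->(0,4)
Step 3: p0:(2,1)->(2,0)->EXIT | p1:(2,1)->(2,0)->EXIT | p2:(0,4)->(0,3)
Step 4: p0:escaped | p1:escaped | p2:(0,3)->(0,2)
Step 5: p0:escaped | p1:escaped | p2:(0,2)->(0,1)->EXIT

ESCAPED ESCAPED ESCAPED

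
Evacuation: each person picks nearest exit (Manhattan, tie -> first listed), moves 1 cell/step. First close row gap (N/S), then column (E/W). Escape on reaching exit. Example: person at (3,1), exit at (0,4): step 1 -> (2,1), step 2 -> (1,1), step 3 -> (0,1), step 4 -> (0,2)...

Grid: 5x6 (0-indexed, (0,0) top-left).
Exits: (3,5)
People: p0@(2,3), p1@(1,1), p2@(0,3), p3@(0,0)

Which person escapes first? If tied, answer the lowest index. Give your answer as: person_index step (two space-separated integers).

Step 1: p0:(2,3)->(3,3) | p1:(1,1)->(2,1) | p2:(0,3)->(1,3) | p3:(0,0)->(1,0)
Step 2: p0:(3,3)->(3,4) | p1:(2,1)->(3,1) | p2:(1,3)->(2,3) | p3:(1,0)->(2,0)
Step 3: p0:(3,4)->(3,5)->EXIT | p1:(3,1)->(3,2) | p2:(2,3)->(3,3) | p3:(2,0)->(3,0)
Step 4: p0:escaped | p1:(3,2)->(3,3) | p2:(3,3)->(3,4) | p3:(3,0)->(3,1)
Step 5: p0:escaped | p1:(3,3)->(3,4) | p2:(3,4)->(3,5)->EXIT | p3:(3,1)->(3,2)
Step 6: p0:escaped | p1:(3,4)->(3,5)->EXIT | p2:escaped | p3:(3,2)->(3,3)
Step 7: p0:escaped | p1:escaped | p2:escaped | p3:(3,3)->(3,4)
Step 8: p0:escaped | p1:escaped | p2:escaped | p3:(3,4)->(3,5)->EXIT
Exit steps: [3, 6, 5, 8]
First to escape: p0 at step 3

Answer: 0 3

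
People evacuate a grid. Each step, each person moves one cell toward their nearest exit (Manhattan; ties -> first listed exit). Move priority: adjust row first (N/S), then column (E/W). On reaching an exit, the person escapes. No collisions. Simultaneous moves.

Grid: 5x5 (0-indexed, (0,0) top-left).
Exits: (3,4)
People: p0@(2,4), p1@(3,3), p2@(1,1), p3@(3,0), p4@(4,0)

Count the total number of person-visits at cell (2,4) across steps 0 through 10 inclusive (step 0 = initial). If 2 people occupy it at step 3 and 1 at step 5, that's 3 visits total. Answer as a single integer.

Step 0: p0@(2,4) p1@(3,3) p2@(1,1) p3@(3,0) p4@(4,0) -> at (2,4): 1 [p0], cum=1
Step 1: p0@ESC p1@ESC p2@(2,1) p3@(3,1) p4@(3,0) -> at (2,4): 0 [-], cum=1
Step 2: p0@ESC p1@ESC p2@(3,1) p3@(3,2) p4@(3,1) -> at (2,4): 0 [-], cum=1
Step 3: p0@ESC p1@ESC p2@(3,2) p3@(3,3) p4@(3,2) -> at (2,4): 0 [-], cum=1
Step 4: p0@ESC p1@ESC p2@(3,3) p3@ESC p4@(3,3) -> at (2,4): 0 [-], cum=1
Step 5: p0@ESC p1@ESC p2@ESC p3@ESC p4@ESC -> at (2,4): 0 [-], cum=1
Total visits = 1

Answer: 1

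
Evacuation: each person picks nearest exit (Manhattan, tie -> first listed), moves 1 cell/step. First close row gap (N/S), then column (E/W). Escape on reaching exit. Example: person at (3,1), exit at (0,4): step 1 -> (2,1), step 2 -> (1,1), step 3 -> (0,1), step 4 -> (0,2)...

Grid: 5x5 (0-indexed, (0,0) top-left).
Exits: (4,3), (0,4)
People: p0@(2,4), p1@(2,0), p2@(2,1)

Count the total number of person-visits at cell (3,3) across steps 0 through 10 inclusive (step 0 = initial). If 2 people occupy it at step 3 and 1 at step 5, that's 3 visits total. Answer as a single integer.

Step 0: p0@(2,4) p1@(2,0) p2@(2,1) -> at (3,3): 0 [-], cum=0
Step 1: p0@(1,4) p1@(3,0) p2@(3,1) -> at (3,3): 0 [-], cum=0
Step 2: p0@ESC p1@(4,0) p2@(4,1) -> at (3,3): 0 [-], cum=0
Step 3: p0@ESC p1@(4,1) p2@(4,2) -> at (3,3): 0 [-], cum=0
Step 4: p0@ESC p1@(4,2) p2@ESC -> at (3,3): 0 [-], cum=0
Step 5: p0@ESC p1@ESC p2@ESC -> at (3,3): 0 [-], cum=0
Total visits = 0

Answer: 0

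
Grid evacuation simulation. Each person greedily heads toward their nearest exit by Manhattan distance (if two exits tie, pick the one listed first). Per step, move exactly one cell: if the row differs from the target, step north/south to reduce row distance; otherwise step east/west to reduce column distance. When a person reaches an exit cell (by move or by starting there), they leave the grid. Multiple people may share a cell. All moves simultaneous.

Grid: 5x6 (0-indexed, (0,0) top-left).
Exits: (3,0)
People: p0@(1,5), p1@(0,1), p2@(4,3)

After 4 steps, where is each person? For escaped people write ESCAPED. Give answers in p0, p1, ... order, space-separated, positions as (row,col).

Step 1: p0:(1,5)->(2,5) | p1:(0,1)->(1,1) | p2:(4,3)->(3,3)
Step 2: p0:(2,5)->(3,5) | p1:(1,1)->(2,1) | p2:(3,3)->(3,2)
Step 3: p0:(3,5)->(3,4) | p1:(2,1)->(3,1) | p2:(3,2)->(3,1)
Step 4: p0:(3,4)->(3,3) | p1:(3,1)->(3,0)->EXIT | p2:(3,1)->(3,0)->EXIT

(3,3) ESCAPED ESCAPED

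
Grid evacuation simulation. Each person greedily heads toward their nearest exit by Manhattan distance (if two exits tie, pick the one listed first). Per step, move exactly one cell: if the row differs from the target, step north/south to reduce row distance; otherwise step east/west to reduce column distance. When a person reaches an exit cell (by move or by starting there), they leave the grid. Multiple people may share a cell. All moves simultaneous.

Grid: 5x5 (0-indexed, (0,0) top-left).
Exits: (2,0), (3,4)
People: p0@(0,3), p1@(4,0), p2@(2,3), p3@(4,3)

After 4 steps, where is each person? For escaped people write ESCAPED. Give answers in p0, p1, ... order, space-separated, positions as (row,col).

Step 1: p0:(0,3)->(1,3) | p1:(4,0)->(3,0) | p2:(2,3)->(3,3) | p3:(4,3)->(3,3)
Step 2: p0:(1,3)->(2,3) | p1:(3,0)->(2,0)->EXIT | p2:(3,3)->(3,4)->EXIT | p3:(3,3)->(3,4)->EXIT
Step 3: p0:(2,3)->(3,3) | p1:escaped | p2:escaped | p3:escaped
Step 4: p0:(3,3)->(3,4)->EXIT | p1:escaped | p2:escaped | p3:escaped

ESCAPED ESCAPED ESCAPED ESCAPED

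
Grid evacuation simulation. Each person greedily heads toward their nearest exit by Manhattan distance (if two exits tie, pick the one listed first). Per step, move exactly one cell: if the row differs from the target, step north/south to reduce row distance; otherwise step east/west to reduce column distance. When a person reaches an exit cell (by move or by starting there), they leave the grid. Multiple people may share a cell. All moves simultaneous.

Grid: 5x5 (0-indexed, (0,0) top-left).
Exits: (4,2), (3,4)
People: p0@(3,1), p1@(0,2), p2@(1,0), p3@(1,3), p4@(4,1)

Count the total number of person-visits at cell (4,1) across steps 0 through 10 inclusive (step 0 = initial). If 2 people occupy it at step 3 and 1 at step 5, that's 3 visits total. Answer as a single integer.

Step 0: p0@(3,1) p1@(0,2) p2@(1,0) p3@(1,3) p4@(4,1) -> at (4,1): 1 [p4], cum=1
Step 1: p0@(4,1) p1@(1,2) p2@(2,0) p3@(2,3) p4@ESC -> at (4,1): 1 [p0], cum=2
Step 2: p0@ESC p1@(2,2) p2@(3,0) p3@(3,3) p4@ESC -> at (4,1): 0 [-], cum=2
Step 3: p0@ESC p1@(3,2) p2@(4,0) p3@ESC p4@ESC -> at (4,1): 0 [-], cum=2
Step 4: p0@ESC p1@ESC p2@(4,1) p3@ESC p4@ESC -> at (4,1): 1 [p2], cum=3
Step 5: p0@ESC p1@ESC p2@ESC p3@ESC p4@ESC -> at (4,1): 0 [-], cum=3
Total visits = 3

Answer: 3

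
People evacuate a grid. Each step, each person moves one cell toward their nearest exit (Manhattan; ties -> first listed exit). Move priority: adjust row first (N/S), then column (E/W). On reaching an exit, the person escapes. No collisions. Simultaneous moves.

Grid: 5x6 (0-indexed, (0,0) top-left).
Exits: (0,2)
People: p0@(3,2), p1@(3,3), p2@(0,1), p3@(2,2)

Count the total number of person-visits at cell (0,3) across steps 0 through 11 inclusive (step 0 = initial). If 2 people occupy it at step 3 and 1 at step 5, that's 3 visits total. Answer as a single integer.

Step 0: p0@(3,2) p1@(3,3) p2@(0,1) p3@(2,2) -> at (0,3): 0 [-], cum=0
Step 1: p0@(2,2) p1@(2,3) p2@ESC p3@(1,2) -> at (0,3): 0 [-], cum=0
Step 2: p0@(1,2) p1@(1,3) p2@ESC p3@ESC -> at (0,3): 0 [-], cum=0
Step 3: p0@ESC p1@(0,3) p2@ESC p3@ESC -> at (0,3): 1 [p1], cum=1
Step 4: p0@ESC p1@ESC p2@ESC p3@ESC -> at (0,3): 0 [-], cum=1
Total visits = 1

Answer: 1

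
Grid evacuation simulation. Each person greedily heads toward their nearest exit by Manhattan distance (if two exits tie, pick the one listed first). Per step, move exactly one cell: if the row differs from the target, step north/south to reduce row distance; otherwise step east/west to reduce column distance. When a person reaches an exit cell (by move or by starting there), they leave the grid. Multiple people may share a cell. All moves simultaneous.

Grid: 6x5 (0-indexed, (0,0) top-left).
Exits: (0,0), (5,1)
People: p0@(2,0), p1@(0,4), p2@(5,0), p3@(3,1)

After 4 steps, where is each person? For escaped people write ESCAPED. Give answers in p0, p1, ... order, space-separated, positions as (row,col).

Step 1: p0:(2,0)->(1,0) | p1:(0,4)->(0,3) | p2:(5,0)->(5,1)->EXIT | p3:(3,1)->(4,1)
Step 2: p0:(1,0)->(0,0)->EXIT | p1:(0,3)->(0,2) | p2:escaped | p3:(4,1)->(5,1)->EXIT
Step 3: p0:escaped | p1:(0,2)->(0,1) | p2:escaped | p3:escaped
Step 4: p0:escaped | p1:(0,1)->(0,0)->EXIT | p2:escaped | p3:escaped

ESCAPED ESCAPED ESCAPED ESCAPED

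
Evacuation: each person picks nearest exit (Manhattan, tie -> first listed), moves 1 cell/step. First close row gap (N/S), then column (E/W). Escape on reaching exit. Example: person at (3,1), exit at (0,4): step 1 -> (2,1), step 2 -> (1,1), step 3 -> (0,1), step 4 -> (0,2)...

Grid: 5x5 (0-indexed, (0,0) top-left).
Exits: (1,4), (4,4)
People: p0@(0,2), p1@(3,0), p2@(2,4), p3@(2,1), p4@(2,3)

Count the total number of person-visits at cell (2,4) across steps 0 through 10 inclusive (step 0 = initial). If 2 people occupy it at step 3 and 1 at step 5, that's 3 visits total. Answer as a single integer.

Answer: 1

Derivation:
Step 0: p0@(0,2) p1@(3,0) p2@(2,4) p3@(2,1) p4@(2,3) -> at (2,4): 1 [p2], cum=1
Step 1: p0@(1,2) p1@(4,0) p2@ESC p3@(1,1) p4@(1,3) -> at (2,4): 0 [-], cum=1
Step 2: p0@(1,3) p1@(4,1) p2@ESC p3@(1,2) p4@ESC -> at (2,4): 0 [-], cum=1
Step 3: p0@ESC p1@(4,2) p2@ESC p3@(1,3) p4@ESC -> at (2,4): 0 [-], cum=1
Step 4: p0@ESC p1@(4,3) p2@ESC p3@ESC p4@ESC -> at (2,4): 0 [-], cum=1
Step 5: p0@ESC p1@ESC p2@ESC p3@ESC p4@ESC -> at (2,4): 0 [-], cum=1
Total visits = 1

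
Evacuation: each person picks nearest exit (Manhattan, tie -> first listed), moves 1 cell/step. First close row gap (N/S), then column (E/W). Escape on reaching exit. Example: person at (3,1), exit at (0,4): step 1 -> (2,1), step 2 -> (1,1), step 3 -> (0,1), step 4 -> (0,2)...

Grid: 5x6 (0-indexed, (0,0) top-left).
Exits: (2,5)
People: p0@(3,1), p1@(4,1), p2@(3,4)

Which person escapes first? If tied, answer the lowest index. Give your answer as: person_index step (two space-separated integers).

Answer: 2 2

Derivation:
Step 1: p0:(3,1)->(2,1) | p1:(4,1)->(3,1) | p2:(3,4)->(2,4)
Step 2: p0:(2,1)->(2,2) | p1:(3,1)->(2,1) | p2:(2,4)->(2,5)->EXIT
Step 3: p0:(2,2)->(2,3) | p1:(2,1)->(2,2) | p2:escaped
Step 4: p0:(2,3)->(2,4) | p1:(2,2)->(2,3) | p2:escaped
Step 5: p0:(2,4)->(2,5)->EXIT | p1:(2,3)->(2,4) | p2:escaped
Step 6: p0:escaped | p1:(2,4)->(2,5)->EXIT | p2:escaped
Exit steps: [5, 6, 2]
First to escape: p2 at step 2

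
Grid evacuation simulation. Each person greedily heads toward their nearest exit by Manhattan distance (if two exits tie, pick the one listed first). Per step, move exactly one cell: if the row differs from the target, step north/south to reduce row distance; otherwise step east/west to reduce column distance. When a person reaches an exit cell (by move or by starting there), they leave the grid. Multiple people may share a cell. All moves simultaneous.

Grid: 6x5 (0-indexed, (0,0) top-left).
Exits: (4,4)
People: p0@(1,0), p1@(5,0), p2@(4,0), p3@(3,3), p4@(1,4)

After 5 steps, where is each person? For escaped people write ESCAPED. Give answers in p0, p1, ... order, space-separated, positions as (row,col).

Step 1: p0:(1,0)->(2,0) | p1:(5,0)->(4,0) | p2:(4,0)->(4,1) | p3:(3,3)->(4,3) | p4:(1,4)->(2,4)
Step 2: p0:(2,0)->(3,0) | p1:(4,0)->(4,1) | p2:(4,1)->(4,2) | p3:(4,3)->(4,4)->EXIT | p4:(2,4)->(3,4)
Step 3: p0:(3,0)->(4,0) | p1:(4,1)->(4,2) | p2:(4,2)->(4,3) | p3:escaped | p4:(3,4)->(4,4)->EXIT
Step 4: p0:(4,0)->(4,1) | p1:(4,2)->(4,3) | p2:(4,3)->(4,4)->EXIT | p3:escaped | p4:escaped
Step 5: p0:(4,1)->(4,2) | p1:(4,3)->(4,4)->EXIT | p2:escaped | p3:escaped | p4:escaped

(4,2) ESCAPED ESCAPED ESCAPED ESCAPED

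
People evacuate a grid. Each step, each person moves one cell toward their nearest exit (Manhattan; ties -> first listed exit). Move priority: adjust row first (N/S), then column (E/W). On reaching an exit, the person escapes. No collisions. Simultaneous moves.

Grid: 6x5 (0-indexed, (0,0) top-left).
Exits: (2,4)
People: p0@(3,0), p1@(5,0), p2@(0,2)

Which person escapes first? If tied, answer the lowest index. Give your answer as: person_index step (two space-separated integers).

Answer: 2 4

Derivation:
Step 1: p0:(3,0)->(2,0) | p1:(5,0)->(4,0) | p2:(0,2)->(1,2)
Step 2: p0:(2,0)->(2,1) | p1:(4,0)->(3,0) | p2:(1,2)->(2,2)
Step 3: p0:(2,1)->(2,2) | p1:(3,0)->(2,0) | p2:(2,2)->(2,3)
Step 4: p0:(2,2)->(2,3) | p1:(2,0)->(2,1) | p2:(2,3)->(2,4)->EXIT
Step 5: p0:(2,3)->(2,4)->EXIT | p1:(2,1)->(2,2) | p2:escaped
Step 6: p0:escaped | p1:(2,2)->(2,3) | p2:escaped
Step 7: p0:escaped | p1:(2,3)->(2,4)->EXIT | p2:escaped
Exit steps: [5, 7, 4]
First to escape: p2 at step 4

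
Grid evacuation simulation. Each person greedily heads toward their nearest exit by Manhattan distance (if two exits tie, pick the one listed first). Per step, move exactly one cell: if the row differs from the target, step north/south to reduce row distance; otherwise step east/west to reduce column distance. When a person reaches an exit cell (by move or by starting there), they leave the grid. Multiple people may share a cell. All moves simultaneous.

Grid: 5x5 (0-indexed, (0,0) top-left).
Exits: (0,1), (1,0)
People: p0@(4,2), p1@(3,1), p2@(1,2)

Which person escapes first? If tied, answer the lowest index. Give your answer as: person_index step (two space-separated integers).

Answer: 2 2

Derivation:
Step 1: p0:(4,2)->(3,2) | p1:(3,1)->(2,1) | p2:(1,2)->(0,2)
Step 2: p0:(3,2)->(2,2) | p1:(2,1)->(1,1) | p2:(0,2)->(0,1)->EXIT
Step 3: p0:(2,2)->(1,2) | p1:(1,1)->(0,1)->EXIT | p2:escaped
Step 4: p0:(1,2)->(0,2) | p1:escaped | p2:escaped
Step 5: p0:(0,2)->(0,1)->EXIT | p1:escaped | p2:escaped
Exit steps: [5, 3, 2]
First to escape: p2 at step 2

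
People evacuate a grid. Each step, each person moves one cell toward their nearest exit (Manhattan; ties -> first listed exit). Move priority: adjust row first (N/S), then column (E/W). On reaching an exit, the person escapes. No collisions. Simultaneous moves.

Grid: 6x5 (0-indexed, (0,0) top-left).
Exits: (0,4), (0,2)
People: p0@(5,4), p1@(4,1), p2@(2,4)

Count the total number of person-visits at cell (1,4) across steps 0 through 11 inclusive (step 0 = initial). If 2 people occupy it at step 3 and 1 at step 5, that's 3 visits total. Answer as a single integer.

Answer: 2

Derivation:
Step 0: p0@(5,4) p1@(4,1) p2@(2,4) -> at (1,4): 0 [-], cum=0
Step 1: p0@(4,4) p1@(3,1) p2@(1,4) -> at (1,4): 1 [p2], cum=1
Step 2: p0@(3,4) p1@(2,1) p2@ESC -> at (1,4): 0 [-], cum=1
Step 3: p0@(2,4) p1@(1,1) p2@ESC -> at (1,4): 0 [-], cum=1
Step 4: p0@(1,4) p1@(0,1) p2@ESC -> at (1,4): 1 [p0], cum=2
Step 5: p0@ESC p1@ESC p2@ESC -> at (1,4): 0 [-], cum=2
Total visits = 2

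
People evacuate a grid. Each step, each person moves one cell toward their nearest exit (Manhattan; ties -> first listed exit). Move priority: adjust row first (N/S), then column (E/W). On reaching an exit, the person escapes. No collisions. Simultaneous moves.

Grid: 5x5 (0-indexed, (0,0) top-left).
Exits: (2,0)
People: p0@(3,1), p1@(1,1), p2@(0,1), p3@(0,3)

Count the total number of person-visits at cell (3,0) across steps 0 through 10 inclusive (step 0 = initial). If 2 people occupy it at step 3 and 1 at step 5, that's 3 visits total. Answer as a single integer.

Step 0: p0@(3,1) p1@(1,1) p2@(0,1) p3@(0,3) -> at (3,0): 0 [-], cum=0
Step 1: p0@(2,1) p1@(2,1) p2@(1,1) p3@(1,3) -> at (3,0): 0 [-], cum=0
Step 2: p0@ESC p1@ESC p2@(2,1) p3@(2,3) -> at (3,0): 0 [-], cum=0
Step 3: p0@ESC p1@ESC p2@ESC p3@(2,2) -> at (3,0): 0 [-], cum=0
Step 4: p0@ESC p1@ESC p2@ESC p3@(2,1) -> at (3,0): 0 [-], cum=0
Step 5: p0@ESC p1@ESC p2@ESC p3@ESC -> at (3,0): 0 [-], cum=0
Total visits = 0

Answer: 0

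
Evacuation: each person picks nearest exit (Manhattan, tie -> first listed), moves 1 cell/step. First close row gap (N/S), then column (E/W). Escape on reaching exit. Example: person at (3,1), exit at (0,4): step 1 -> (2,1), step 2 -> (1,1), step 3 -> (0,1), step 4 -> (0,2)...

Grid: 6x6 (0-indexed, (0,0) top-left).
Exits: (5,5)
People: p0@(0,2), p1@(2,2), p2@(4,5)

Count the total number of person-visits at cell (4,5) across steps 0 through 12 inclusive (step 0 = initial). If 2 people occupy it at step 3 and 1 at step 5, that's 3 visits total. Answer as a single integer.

Step 0: p0@(0,2) p1@(2,2) p2@(4,5) -> at (4,5): 1 [p2], cum=1
Step 1: p0@(1,2) p1@(3,2) p2@ESC -> at (4,5): 0 [-], cum=1
Step 2: p0@(2,2) p1@(4,2) p2@ESC -> at (4,5): 0 [-], cum=1
Step 3: p0@(3,2) p1@(5,2) p2@ESC -> at (4,5): 0 [-], cum=1
Step 4: p0@(4,2) p1@(5,3) p2@ESC -> at (4,5): 0 [-], cum=1
Step 5: p0@(5,2) p1@(5,4) p2@ESC -> at (4,5): 0 [-], cum=1
Step 6: p0@(5,3) p1@ESC p2@ESC -> at (4,5): 0 [-], cum=1
Step 7: p0@(5,4) p1@ESC p2@ESC -> at (4,5): 0 [-], cum=1
Step 8: p0@ESC p1@ESC p2@ESC -> at (4,5): 0 [-], cum=1
Total visits = 1

Answer: 1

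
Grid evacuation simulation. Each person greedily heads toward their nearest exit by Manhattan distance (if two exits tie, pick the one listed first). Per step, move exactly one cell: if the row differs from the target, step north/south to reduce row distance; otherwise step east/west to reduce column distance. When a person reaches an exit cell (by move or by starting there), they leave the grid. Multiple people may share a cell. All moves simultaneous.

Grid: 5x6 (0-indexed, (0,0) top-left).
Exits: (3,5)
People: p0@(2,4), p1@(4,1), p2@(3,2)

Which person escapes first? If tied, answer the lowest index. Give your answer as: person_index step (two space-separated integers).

Answer: 0 2

Derivation:
Step 1: p0:(2,4)->(3,4) | p1:(4,1)->(3,1) | p2:(3,2)->(3,3)
Step 2: p0:(3,4)->(3,5)->EXIT | p1:(3,1)->(3,2) | p2:(3,3)->(3,4)
Step 3: p0:escaped | p1:(3,2)->(3,3) | p2:(3,4)->(3,5)->EXIT
Step 4: p0:escaped | p1:(3,3)->(3,4) | p2:escaped
Step 5: p0:escaped | p1:(3,4)->(3,5)->EXIT | p2:escaped
Exit steps: [2, 5, 3]
First to escape: p0 at step 2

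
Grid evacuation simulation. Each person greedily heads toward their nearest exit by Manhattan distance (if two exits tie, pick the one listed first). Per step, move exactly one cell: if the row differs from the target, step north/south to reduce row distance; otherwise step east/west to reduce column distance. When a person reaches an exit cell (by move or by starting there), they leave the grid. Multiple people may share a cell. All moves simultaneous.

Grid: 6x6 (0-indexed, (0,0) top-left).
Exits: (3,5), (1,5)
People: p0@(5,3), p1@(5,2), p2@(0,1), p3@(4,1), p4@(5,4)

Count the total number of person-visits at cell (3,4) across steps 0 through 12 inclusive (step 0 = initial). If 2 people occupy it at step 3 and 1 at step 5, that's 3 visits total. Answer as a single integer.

Answer: 4

Derivation:
Step 0: p0@(5,3) p1@(5,2) p2@(0,1) p3@(4,1) p4@(5,4) -> at (3,4): 0 [-], cum=0
Step 1: p0@(4,3) p1@(4,2) p2@(1,1) p3@(3,1) p4@(4,4) -> at (3,4): 0 [-], cum=0
Step 2: p0@(3,3) p1@(3,2) p2@(1,2) p3@(3,2) p4@(3,4) -> at (3,4): 1 [p4], cum=1
Step 3: p0@(3,4) p1@(3,3) p2@(1,3) p3@(3,3) p4@ESC -> at (3,4): 1 [p0], cum=2
Step 4: p0@ESC p1@(3,4) p2@(1,4) p3@(3,4) p4@ESC -> at (3,4): 2 [p1,p3], cum=4
Step 5: p0@ESC p1@ESC p2@ESC p3@ESC p4@ESC -> at (3,4): 0 [-], cum=4
Total visits = 4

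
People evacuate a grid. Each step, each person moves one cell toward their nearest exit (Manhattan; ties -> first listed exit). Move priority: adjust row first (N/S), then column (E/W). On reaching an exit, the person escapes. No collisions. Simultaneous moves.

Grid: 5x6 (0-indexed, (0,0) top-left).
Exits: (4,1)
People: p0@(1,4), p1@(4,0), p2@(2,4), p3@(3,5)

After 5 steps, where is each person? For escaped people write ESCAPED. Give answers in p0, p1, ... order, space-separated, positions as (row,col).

Step 1: p0:(1,4)->(2,4) | p1:(4,0)->(4,1)->EXIT | p2:(2,4)->(3,4) | p3:(3,5)->(4,5)
Step 2: p0:(2,4)->(3,4) | p1:escaped | p2:(3,4)->(4,4) | p3:(4,5)->(4,4)
Step 3: p0:(3,4)->(4,4) | p1:escaped | p2:(4,4)->(4,3) | p3:(4,4)->(4,3)
Step 4: p0:(4,4)->(4,3) | p1:escaped | p2:(4,3)->(4,2) | p3:(4,3)->(4,2)
Step 5: p0:(4,3)->(4,2) | p1:escaped | p2:(4,2)->(4,1)->EXIT | p3:(4,2)->(4,1)->EXIT

(4,2) ESCAPED ESCAPED ESCAPED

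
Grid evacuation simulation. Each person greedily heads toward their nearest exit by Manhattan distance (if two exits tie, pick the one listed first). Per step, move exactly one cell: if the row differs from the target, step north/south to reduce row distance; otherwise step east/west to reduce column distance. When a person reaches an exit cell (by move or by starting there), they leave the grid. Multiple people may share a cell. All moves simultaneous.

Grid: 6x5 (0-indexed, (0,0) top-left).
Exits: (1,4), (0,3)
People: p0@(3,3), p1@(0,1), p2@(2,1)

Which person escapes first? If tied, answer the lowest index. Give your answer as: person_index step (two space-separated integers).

Answer: 1 2

Derivation:
Step 1: p0:(3,3)->(2,3) | p1:(0,1)->(0,2) | p2:(2,1)->(1,1)
Step 2: p0:(2,3)->(1,3) | p1:(0,2)->(0,3)->EXIT | p2:(1,1)->(1,2)
Step 3: p0:(1,3)->(1,4)->EXIT | p1:escaped | p2:(1,2)->(1,3)
Step 4: p0:escaped | p1:escaped | p2:(1,3)->(1,4)->EXIT
Exit steps: [3, 2, 4]
First to escape: p1 at step 2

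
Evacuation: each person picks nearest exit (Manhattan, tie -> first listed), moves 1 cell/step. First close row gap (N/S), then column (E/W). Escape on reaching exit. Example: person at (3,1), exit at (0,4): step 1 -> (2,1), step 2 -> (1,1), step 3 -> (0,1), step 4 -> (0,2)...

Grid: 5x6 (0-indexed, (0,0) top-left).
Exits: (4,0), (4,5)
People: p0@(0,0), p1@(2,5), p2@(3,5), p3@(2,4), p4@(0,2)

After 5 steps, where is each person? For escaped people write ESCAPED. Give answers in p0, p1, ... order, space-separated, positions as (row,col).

Step 1: p0:(0,0)->(1,0) | p1:(2,5)->(3,5) | p2:(3,5)->(4,5)->EXIT | p3:(2,4)->(3,4) | p4:(0,2)->(1,2)
Step 2: p0:(1,0)->(2,0) | p1:(3,5)->(4,5)->EXIT | p2:escaped | p3:(3,4)->(4,4) | p4:(1,2)->(2,2)
Step 3: p0:(2,0)->(3,0) | p1:escaped | p2:escaped | p3:(4,4)->(4,5)->EXIT | p4:(2,2)->(3,2)
Step 4: p0:(3,0)->(4,0)->EXIT | p1:escaped | p2:escaped | p3:escaped | p4:(3,2)->(4,2)
Step 5: p0:escaped | p1:escaped | p2:escaped | p3:escaped | p4:(4,2)->(4,1)

ESCAPED ESCAPED ESCAPED ESCAPED (4,1)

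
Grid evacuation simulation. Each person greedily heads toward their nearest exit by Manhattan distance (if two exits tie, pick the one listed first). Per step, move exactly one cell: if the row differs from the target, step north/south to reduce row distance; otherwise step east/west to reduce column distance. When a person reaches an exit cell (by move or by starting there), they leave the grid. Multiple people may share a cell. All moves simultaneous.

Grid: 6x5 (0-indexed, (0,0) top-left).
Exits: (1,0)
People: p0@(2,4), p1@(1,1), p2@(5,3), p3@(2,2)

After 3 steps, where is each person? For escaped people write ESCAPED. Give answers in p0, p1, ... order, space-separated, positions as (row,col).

Step 1: p0:(2,4)->(1,4) | p1:(1,1)->(1,0)->EXIT | p2:(5,3)->(4,3) | p3:(2,2)->(1,2)
Step 2: p0:(1,4)->(1,3) | p1:escaped | p2:(4,3)->(3,3) | p3:(1,2)->(1,1)
Step 3: p0:(1,3)->(1,2) | p1:escaped | p2:(3,3)->(2,3) | p3:(1,1)->(1,0)->EXIT

(1,2) ESCAPED (2,3) ESCAPED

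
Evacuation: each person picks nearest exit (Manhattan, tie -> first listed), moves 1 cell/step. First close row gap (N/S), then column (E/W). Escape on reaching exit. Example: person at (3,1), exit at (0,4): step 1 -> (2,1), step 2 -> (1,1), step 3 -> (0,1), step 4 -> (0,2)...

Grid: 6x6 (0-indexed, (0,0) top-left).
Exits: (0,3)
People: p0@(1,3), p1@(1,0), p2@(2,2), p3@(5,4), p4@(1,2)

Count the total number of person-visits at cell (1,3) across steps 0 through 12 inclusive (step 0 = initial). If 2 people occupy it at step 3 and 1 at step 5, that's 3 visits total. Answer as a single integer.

Answer: 1

Derivation:
Step 0: p0@(1,3) p1@(1,0) p2@(2,2) p3@(5,4) p4@(1,2) -> at (1,3): 1 [p0], cum=1
Step 1: p0@ESC p1@(0,0) p2@(1,2) p3@(4,4) p4@(0,2) -> at (1,3): 0 [-], cum=1
Step 2: p0@ESC p1@(0,1) p2@(0,2) p3@(3,4) p4@ESC -> at (1,3): 0 [-], cum=1
Step 3: p0@ESC p1@(0,2) p2@ESC p3@(2,4) p4@ESC -> at (1,3): 0 [-], cum=1
Step 4: p0@ESC p1@ESC p2@ESC p3@(1,4) p4@ESC -> at (1,3): 0 [-], cum=1
Step 5: p0@ESC p1@ESC p2@ESC p3@(0,4) p4@ESC -> at (1,3): 0 [-], cum=1
Step 6: p0@ESC p1@ESC p2@ESC p3@ESC p4@ESC -> at (1,3): 0 [-], cum=1
Total visits = 1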